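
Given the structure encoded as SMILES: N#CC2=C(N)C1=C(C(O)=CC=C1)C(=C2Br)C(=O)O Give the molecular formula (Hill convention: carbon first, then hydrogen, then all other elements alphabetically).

C12H7BrN2O3

Walk through each heavy atom and fill implicit hydrogens from standard valence (C 4, N 3, O 2, S 2, halogen 1):
  atom 1: N, bond orders sum to 3 (valence 3) → 0 H
  atom 2: C, bond orders sum to 4 (valence 4) → 0 H
  atom 3: C, bond orders sum to 4 (valence 4) → 0 H
  atom 4: C, bond orders sum to 4 (valence 4) → 0 H
  atom 5: N, bond orders sum to 1 (valence 3) → 2 H
  atom 6: C, bond orders sum to 4 (valence 4) → 0 H
  atom 7: C, bond orders sum to 4 (valence 4) → 0 H
  atom 8: C, bond orders sum to 4 (valence 4) → 0 H
  atom 9: O, bond orders sum to 1 (valence 2) → 1 H
  atom 10: C, bond orders sum to 3 (valence 4) → 1 H
  atom 11: C, bond orders sum to 3 (valence 4) → 1 H
  atom 12: C, bond orders sum to 3 (valence 4) → 1 H
  atom 13: C, bond orders sum to 4 (valence 4) → 0 H
  atom 14: C, bond orders sum to 4 (valence 4) → 0 H
  atom 15: Br (halogen, monovalent) → 0 H
  atom 16: C, bond orders sum to 4 (valence 4) → 0 H
  atom 17: O, bond orders sum to 2 (valence 2) → 0 H
  atom 18: O, bond orders sum to 1 (valence 2) → 1 H
Totals → C:12, H:7, Br:1, N:2, O:3.
In Hill order: C12H7BrN2O3.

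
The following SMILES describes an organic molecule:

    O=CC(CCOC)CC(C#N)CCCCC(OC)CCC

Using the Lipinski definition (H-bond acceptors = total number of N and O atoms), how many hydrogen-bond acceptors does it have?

4

N atoms: 1; O atoms: 3.
Lipinski HBA = 1 + 3 = 4.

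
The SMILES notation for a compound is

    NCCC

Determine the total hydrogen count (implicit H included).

9

Walk through each heavy atom and fill implicit hydrogens from standard valence (C 4, N 3, O 2, S 2, halogen 1):
  atom 1: N, bond orders sum to 1 (valence 3) → 2 H
  atom 2: C, bond orders sum to 2 (valence 4) → 2 H
  atom 3: C, bond orders sum to 2 (valence 4) → 2 H
  atom 4: C, bond orders sum to 1 (valence 4) → 3 H
Total hydrogens: 9.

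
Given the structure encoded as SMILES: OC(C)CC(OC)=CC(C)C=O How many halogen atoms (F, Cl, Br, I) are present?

Scan the SMILES for the halogen motif — none present.
Groups that are present: 1 aldehyde, 1 alkene, 1 ether, 1 hydroxyl.

0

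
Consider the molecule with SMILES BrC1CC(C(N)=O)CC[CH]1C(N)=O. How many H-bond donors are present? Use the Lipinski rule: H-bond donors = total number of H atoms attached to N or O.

Donors: find every N or O and count the H atoms it carries.
  atom 6 (N): bond orders sum to 1 → 2 H
  atom 7 (O): bond orders sum to 2 → 0 H
  atom 12 (N): bond orders sum to 1 → 2 H
  atom 13 (O): bond orders sum to 2 → 0 H
Lipinski HBD = 4.

4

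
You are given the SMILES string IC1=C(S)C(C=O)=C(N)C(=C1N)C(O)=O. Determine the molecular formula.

C8H7IN2O3S

Walk through each heavy atom and fill implicit hydrogens from standard valence (C 4, N 3, O 2, S 2, halogen 1):
  atom 1: I (halogen, monovalent) → 0 H
  atom 2: C, bond orders sum to 4 (valence 4) → 0 H
  atom 3: C, bond orders sum to 4 (valence 4) → 0 H
  atom 4: S, bond orders sum to 1 (valence 2) → 1 H
  atom 5: C, bond orders sum to 4 (valence 4) → 0 H
  atom 6: C, bond orders sum to 3 (valence 4) → 1 H
  atom 7: O, bond orders sum to 2 (valence 2) → 0 H
  atom 8: C, bond orders sum to 4 (valence 4) → 0 H
  atom 9: N, bond orders sum to 1 (valence 3) → 2 H
  atom 10: C, bond orders sum to 4 (valence 4) → 0 H
  atom 11: C, bond orders sum to 4 (valence 4) → 0 H
  atom 12: N, bond orders sum to 1 (valence 3) → 2 H
  atom 13: C, bond orders sum to 4 (valence 4) → 0 H
  atom 14: O, bond orders sum to 1 (valence 2) → 1 H
  atom 15: O, bond orders sum to 2 (valence 2) → 0 H
Totals → C:8, H:7, I:1, N:2, O:3, S:1.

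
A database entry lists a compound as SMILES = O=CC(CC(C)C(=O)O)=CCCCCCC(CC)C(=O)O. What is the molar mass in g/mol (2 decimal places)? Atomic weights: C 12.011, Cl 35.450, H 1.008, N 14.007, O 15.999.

First, the molecular formula is C16H26O5 (counting implicit H from valence).
  C: 16 × 12.011 = 192.176
  H: 26 × 1.008 = 26.208
  O: 5 × 15.999 = 79.995
Sum: 16×12.011 + 26×1.008 + 5×15.999 = 298.379 → 298.38 g/mol.

298.38 g/mol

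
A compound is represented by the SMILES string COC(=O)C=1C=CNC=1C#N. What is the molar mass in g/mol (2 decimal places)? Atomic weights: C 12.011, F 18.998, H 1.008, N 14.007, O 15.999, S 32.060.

150.14 g/mol

First, the molecular formula is C7H6N2O2 (counting implicit H from valence).
  C: 7 × 12.011 = 84.077
  H: 6 × 1.008 = 6.048
  N: 2 × 14.007 = 28.014
  O: 2 × 15.999 = 31.998
Sum: 7×12.011 + 6×1.008 + 2×14.007 + 2×15.999 = 150.137 → 150.14 g/mol.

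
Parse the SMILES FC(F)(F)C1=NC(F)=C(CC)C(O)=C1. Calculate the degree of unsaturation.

4

Molecular formula: C8H7F4NO.
DoU = (2C + 2 + N − H − X) / 2, where X is the halogen count and O/S are ignored.
    = (2·8 + 2 + 1 − 7 − 4) / 2 = 8 / 2 = 4.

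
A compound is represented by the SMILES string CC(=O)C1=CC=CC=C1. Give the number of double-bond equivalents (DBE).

5

Molecular formula: C8H8O.
DoU = (2C + 2 + N − H − X) / 2, where X is the halogen count and O/S are ignored.
    = (2·8 + 2 + 0 − 8 − 0) / 2 = 10 / 2 = 5.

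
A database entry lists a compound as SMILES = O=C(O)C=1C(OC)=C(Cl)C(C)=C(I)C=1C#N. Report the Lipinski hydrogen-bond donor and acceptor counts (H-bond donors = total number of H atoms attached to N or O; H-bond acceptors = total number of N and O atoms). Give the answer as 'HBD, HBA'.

1, 4

Donors: find every N or O and count the H atoms it carries.
  atom 1 (O): bond orders sum to 2 → 0 H
  atom 3 (O): bond orders sum to 1 → 1 H
  atom 6 (O): bond orders sum to 2 → 0 H
  atom 16 (N): bond orders sum to 3 → 0 H
Lipinski HBD = 1.
Acceptors: N atoms = 1, O atoms = 3 → HBA = 4.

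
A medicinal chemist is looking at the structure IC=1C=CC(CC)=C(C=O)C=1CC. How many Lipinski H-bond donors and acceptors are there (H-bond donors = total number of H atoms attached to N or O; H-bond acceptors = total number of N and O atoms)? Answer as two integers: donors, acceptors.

0, 1

Donors: find every N or O and count the H atoms it carries.
  atom 10 (O): bond orders sum to 2 → 0 H
Lipinski HBD = 0.
Acceptors: N atoms = 0, O atoms = 1 → HBA = 1.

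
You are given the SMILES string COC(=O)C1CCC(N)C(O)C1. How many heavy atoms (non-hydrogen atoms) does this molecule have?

Every atom symbol written in the SMILES (organic subset) is one heavy atom; implicit H are not written.
Heavy atoms by element → C:8, N:1, O:3.
Total: 12.

12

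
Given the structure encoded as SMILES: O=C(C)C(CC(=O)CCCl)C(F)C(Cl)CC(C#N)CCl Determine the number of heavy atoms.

Every atom symbol written in the SMILES (organic subset) is one heavy atom; implicit H are not written.
Heavy atoms by element → C:13, Cl:3, F:1, N:1, O:2.
Total: 20.

20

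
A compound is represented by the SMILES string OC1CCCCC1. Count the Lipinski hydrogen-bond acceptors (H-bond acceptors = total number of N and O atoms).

N atoms: 0; O atoms: 1.
Lipinski HBA = 0 + 1 = 1.

1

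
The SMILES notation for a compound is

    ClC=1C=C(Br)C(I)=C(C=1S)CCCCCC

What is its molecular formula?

C12H15BrClIS

Walk through each heavy atom and fill implicit hydrogens from standard valence (C 4, N 3, O 2, S 2, halogen 1):
  atom 1: Cl (halogen, monovalent) → 0 H
  atom 2: C, bond orders sum to 4 (valence 4) → 0 H
  atom 3: C, bond orders sum to 3 (valence 4) → 1 H
  atom 4: C, bond orders sum to 4 (valence 4) → 0 H
  atom 5: Br (halogen, monovalent) → 0 H
  atom 6: C, bond orders sum to 4 (valence 4) → 0 H
  atom 7: I (halogen, monovalent) → 0 H
  atom 8: C, bond orders sum to 4 (valence 4) → 0 H
  atom 9: C, bond orders sum to 4 (valence 4) → 0 H
  atom 10: S, bond orders sum to 1 (valence 2) → 1 H
  atom 11: C, bond orders sum to 2 (valence 4) → 2 H
  atom 12: C, bond orders sum to 2 (valence 4) → 2 H
  atom 13: C, bond orders sum to 2 (valence 4) → 2 H
  atom 14: C, bond orders sum to 2 (valence 4) → 2 H
  atom 15: C, bond orders sum to 2 (valence 4) → 2 H
  atom 16: C, bond orders sum to 1 (valence 4) → 3 H
Totals → C:12, H:15, Br:1, Cl:1, I:1, S:1.
In Hill order: C12H15BrClIS.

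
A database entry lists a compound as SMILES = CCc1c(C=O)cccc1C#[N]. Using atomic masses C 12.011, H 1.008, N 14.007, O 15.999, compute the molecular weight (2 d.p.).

159.19 g/mol

First, the molecular formula is C10H9NO (counting implicit H from valence).
  C: 10 × 12.011 = 120.110
  H: 9 × 1.008 = 9.072
  N: 1 × 14.007 = 14.007
  O: 1 × 15.999 = 15.999
Sum: 10×12.011 + 9×1.008 + 1×14.007 + 1×15.999 = 159.188 → 159.19 g/mol.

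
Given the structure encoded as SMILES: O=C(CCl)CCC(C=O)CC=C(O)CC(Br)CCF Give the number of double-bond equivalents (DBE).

3

Molecular formula: C13H19BrClFO3.
DoU = (2C + 2 + N − H − X) / 2, where X is the halogen count and O/S are ignored.
    = (2·13 + 2 + 0 − 19 − 3) / 2 = 6 / 2 = 3.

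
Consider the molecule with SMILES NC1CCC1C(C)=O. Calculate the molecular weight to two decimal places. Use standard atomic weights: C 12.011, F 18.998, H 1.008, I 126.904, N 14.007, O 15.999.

First, the molecular formula is C6H11NO (counting implicit H from valence).
  C: 6 × 12.011 = 72.066
  H: 11 × 1.008 = 11.088
  N: 1 × 14.007 = 14.007
  O: 1 × 15.999 = 15.999
Sum: 6×12.011 + 11×1.008 + 1×14.007 + 1×15.999 = 113.160 → 113.16 g/mol.

113.16 g/mol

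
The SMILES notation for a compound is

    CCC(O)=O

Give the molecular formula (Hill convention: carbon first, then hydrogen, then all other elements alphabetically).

Walk through each heavy atom and fill implicit hydrogens from standard valence (C 4, N 3, O 2, S 2, halogen 1):
  atom 1: C, bond orders sum to 1 (valence 4) → 3 H
  atom 2: C, bond orders sum to 2 (valence 4) → 2 H
  atom 3: C, bond orders sum to 4 (valence 4) → 0 H
  atom 4: O, bond orders sum to 1 (valence 2) → 1 H
  atom 5: O, bond orders sum to 2 (valence 2) → 0 H
Totals → C:3, H:6, O:2.

C3H6O2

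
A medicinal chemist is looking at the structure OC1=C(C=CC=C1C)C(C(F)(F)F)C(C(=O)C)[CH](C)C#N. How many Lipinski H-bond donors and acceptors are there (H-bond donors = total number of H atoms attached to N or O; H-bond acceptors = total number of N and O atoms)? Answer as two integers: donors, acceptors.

Donors: find every N or O and count the H atoms it carries.
  atom 1 (O): bond orders sum to 1 → 1 H
  atom 16 (O): bond orders sum to 2 → 0 H
  atom 21 (N): bond orders sum to 3 → 0 H
Lipinski HBD = 1.
Acceptors: N atoms = 1, O atoms = 2 → HBA = 3.

1, 3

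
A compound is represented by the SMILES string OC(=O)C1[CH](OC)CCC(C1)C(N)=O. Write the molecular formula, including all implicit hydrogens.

C9H15NO4

Walk through each heavy atom and fill implicit hydrogens from standard valence (C 4, N 3, O 2, S 2, halogen 1):
  atom 1: O, bond orders sum to 1 (valence 2) → 1 H
  atom 2: C, bond orders sum to 4 (valence 4) → 0 H
  atom 3: O, bond orders sum to 2 (valence 2) → 0 H
  atom 4: C, bond orders sum to 3 (valence 4) → 1 H
  atom 5: C with explicit H count 1
  atom 6: O, bond orders sum to 2 (valence 2) → 0 H
  atom 7: C, bond orders sum to 1 (valence 4) → 3 H
  atom 8: C, bond orders sum to 2 (valence 4) → 2 H
  atom 9: C, bond orders sum to 2 (valence 4) → 2 H
  atom 10: C, bond orders sum to 3 (valence 4) → 1 H
  atom 11: C, bond orders sum to 2 (valence 4) → 2 H
  atom 12: C, bond orders sum to 4 (valence 4) → 0 H
  atom 13: N, bond orders sum to 1 (valence 3) → 2 H
  atom 14: O, bond orders sum to 2 (valence 2) → 0 H
Totals → C:9, H:15, N:1, O:4.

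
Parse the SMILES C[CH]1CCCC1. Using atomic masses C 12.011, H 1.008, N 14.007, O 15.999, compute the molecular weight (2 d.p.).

First, the molecular formula is C6H12 (counting implicit H from valence).
  C: 6 × 12.011 = 72.066
  H: 12 × 1.008 = 12.096
Sum: 6×12.011 + 12×1.008 = 84.162 → 84.16 g/mol.

84.16 g/mol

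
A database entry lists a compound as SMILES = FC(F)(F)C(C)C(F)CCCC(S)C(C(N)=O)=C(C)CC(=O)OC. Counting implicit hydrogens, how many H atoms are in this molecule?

Walk through each heavy atom and fill implicit hydrogens from standard valence (C 4, N 3, O 2, S 2, halogen 1):
  atom 1: F (halogen, monovalent) → 0 H
  atom 2: C, bond orders sum to 4 (valence 4) → 0 H
  atom 3: F (halogen, monovalent) → 0 H
  atom 4: F (halogen, monovalent) → 0 H
  atom 5: C, bond orders sum to 3 (valence 4) → 1 H
  atom 6: C, bond orders sum to 1 (valence 4) → 3 H
  atom 7: C, bond orders sum to 3 (valence 4) → 1 H
  atom 8: F (halogen, monovalent) → 0 H
  atom 9: C, bond orders sum to 2 (valence 4) → 2 H
  atom 10: C, bond orders sum to 2 (valence 4) → 2 H
  atom 11: C, bond orders sum to 2 (valence 4) → 2 H
  atom 12: C, bond orders sum to 3 (valence 4) → 1 H
  atom 13: S, bond orders sum to 1 (valence 2) → 1 H
  atom 14: C, bond orders sum to 4 (valence 4) → 0 H
  atom 15: C, bond orders sum to 4 (valence 4) → 0 H
  atom 16: N, bond orders sum to 1 (valence 3) → 2 H
  atom 17: O, bond orders sum to 2 (valence 2) → 0 H
  atom 18: C, bond orders sum to 4 (valence 4) → 0 H
  atom 19: C, bond orders sum to 1 (valence 4) → 3 H
  atom 20: C, bond orders sum to 2 (valence 4) → 2 H
  atom 21: C, bond orders sum to 4 (valence 4) → 0 H
  atom 22: O, bond orders sum to 2 (valence 2) → 0 H
  atom 23: O, bond orders sum to 2 (valence 2) → 0 H
  atom 24: C, bond orders sum to 1 (valence 4) → 3 H
Total hydrogens: 23.

23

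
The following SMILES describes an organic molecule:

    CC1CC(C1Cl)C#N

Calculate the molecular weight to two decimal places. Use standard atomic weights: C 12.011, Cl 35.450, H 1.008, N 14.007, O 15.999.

First, the molecular formula is C6H8ClN (counting implicit H from valence).
  C: 6 × 12.011 = 72.066
  Cl: 1 × 35.450 = 35.450
  H: 8 × 1.008 = 8.064
  N: 1 × 14.007 = 14.007
Sum: 6×12.011 + 1×35.450 + 8×1.008 + 1×14.007 = 129.587 → 129.59 g/mol.

129.59 g/mol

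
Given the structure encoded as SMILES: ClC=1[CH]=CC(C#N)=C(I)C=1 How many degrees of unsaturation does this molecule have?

6

Degree of unsaturation = (number of rings) + (number of π bonds).
Ring closures in the SMILES: 1.
π bonds: 3 double bonds (each 1 DoU), 1 triple bond (each 2 DoU) → 5 DoU from unsaturation.
Total DoU = 1 + 5 = 6.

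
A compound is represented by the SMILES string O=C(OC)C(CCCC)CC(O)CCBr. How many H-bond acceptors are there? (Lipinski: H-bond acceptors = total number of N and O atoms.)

3

N atoms: 0; O atoms: 3.
Lipinski HBA = 0 + 3 = 3.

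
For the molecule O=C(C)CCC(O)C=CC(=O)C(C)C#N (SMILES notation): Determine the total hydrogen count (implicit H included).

15

Walk through each heavy atom and fill implicit hydrogens from standard valence (C 4, N 3, O 2, S 2, halogen 1):
  atom 1: O, bond orders sum to 2 (valence 2) → 0 H
  atom 2: C, bond orders sum to 4 (valence 4) → 0 H
  atom 3: C, bond orders sum to 1 (valence 4) → 3 H
  atom 4: C, bond orders sum to 2 (valence 4) → 2 H
  atom 5: C, bond orders sum to 2 (valence 4) → 2 H
  atom 6: C, bond orders sum to 3 (valence 4) → 1 H
  atom 7: O, bond orders sum to 1 (valence 2) → 1 H
  atom 8: C, bond orders sum to 3 (valence 4) → 1 H
  atom 9: C, bond orders sum to 3 (valence 4) → 1 H
  atom 10: C, bond orders sum to 4 (valence 4) → 0 H
  atom 11: O, bond orders sum to 2 (valence 2) → 0 H
  atom 12: C, bond orders sum to 3 (valence 4) → 1 H
  atom 13: C, bond orders sum to 1 (valence 4) → 3 H
  atom 14: C, bond orders sum to 4 (valence 4) → 0 H
  atom 15: N, bond orders sum to 3 (valence 3) → 0 H
Total hydrogens: 15.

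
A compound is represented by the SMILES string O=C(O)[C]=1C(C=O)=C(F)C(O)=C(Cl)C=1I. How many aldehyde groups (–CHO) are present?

1

The aldehyde motif appears at heavy-atom position 6 in the SMILES.
Other groups present: 1 carboxylic acid, 1 hydroxyl.
Aldehyde count: 1.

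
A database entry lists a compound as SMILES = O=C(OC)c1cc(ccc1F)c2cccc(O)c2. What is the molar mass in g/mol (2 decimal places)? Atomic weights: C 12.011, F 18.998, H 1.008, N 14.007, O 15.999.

First, the molecular formula is C14H11FO3 (counting implicit H from valence).
  C: 14 × 12.011 = 168.154
  F: 1 × 18.998 = 18.998
  H: 11 × 1.008 = 11.088
  O: 3 × 15.999 = 47.997
Sum: 14×12.011 + 1×18.998 + 11×1.008 + 3×15.999 = 246.237 → 246.24 g/mol.

246.24 g/mol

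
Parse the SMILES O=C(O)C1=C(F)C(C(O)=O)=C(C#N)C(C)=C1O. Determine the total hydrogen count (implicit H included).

6

Walk through each heavy atom and fill implicit hydrogens from standard valence (C 4, N 3, O 2, S 2, halogen 1):
  atom 1: O, bond orders sum to 2 (valence 2) → 0 H
  atom 2: C, bond orders sum to 4 (valence 4) → 0 H
  atom 3: O, bond orders sum to 1 (valence 2) → 1 H
  atom 4: C, bond orders sum to 4 (valence 4) → 0 H
  atom 5: C, bond orders sum to 4 (valence 4) → 0 H
  atom 6: F (halogen, monovalent) → 0 H
  atom 7: C, bond orders sum to 4 (valence 4) → 0 H
  atom 8: C, bond orders sum to 4 (valence 4) → 0 H
  atom 9: O, bond orders sum to 1 (valence 2) → 1 H
  atom 10: O, bond orders sum to 2 (valence 2) → 0 H
  atom 11: C, bond orders sum to 4 (valence 4) → 0 H
  atom 12: C, bond orders sum to 4 (valence 4) → 0 H
  atom 13: N, bond orders sum to 3 (valence 3) → 0 H
  atom 14: C, bond orders sum to 4 (valence 4) → 0 H
  atom 15: C, bond orders sum to 1 (valence 4) → 3 H
  atom 16: C, bond orders sum to 4 (valence 4) → 0 H
  atom 17: O, bond orders sum to 1 (valence 2) → 1 H
Total hydrogens: 6.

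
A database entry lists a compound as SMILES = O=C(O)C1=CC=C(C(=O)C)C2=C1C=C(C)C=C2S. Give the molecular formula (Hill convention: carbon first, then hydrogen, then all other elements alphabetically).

Walk through each heavy atom and fill implicit hydrogens from standard valence (C 4, N 3, O 2, S 2, halogen 1):
  atom 1: O, bond orders sum to 2 (valence 2) → 0 H
  atom 2: C, bond orders sum to 4 (valence 4) → 0 H
  atom 3: O, bond orders sum to 1 (valence 2) → 1 H
  atom 4: C, bond orders sum to 4 (valence 4) → 0 H
  atom 5: C, bond orders sum to 3 (valence 4) → 1 H
  atom 6: C, bond orders sum to 3 (valence 4) → 1 H
  atom 7: C, bond orders sum to 4 (valence 4) → 0 H
  atom 8: C, bond orders sum to 4 (valence 4) → 0 H
  atom 9: O, bond orders sum to 2 (valence 2) → 0 H
  atom 10: C, bond orders sum to 1 (valence 4) → 3 H
  atom 11: C, bond orders sum to 4 (valence 4) → 0 H
  atom 12: C, bond orders sum to 4 (valence 4) → 0 H
  atom 13: C, bond orders sum to 3 (valence 4) → 1 H
  atom 14: C, bond orders sum to 4 (valence 4) → 0 H
  atom 15: C, bond orders sum to 1 (valence 4) → 3 H
  atom 16: C, bond orders sum to 3 (valence 4) → 1 H
  atom 17: C, bond orders sum to 4 (valence 4) → 0 H
  atom 18: S, bond orders sum to 1 (valence 2) → 1 H
Totals → C:14, H:12, O:3, S:1.

C14H12O3S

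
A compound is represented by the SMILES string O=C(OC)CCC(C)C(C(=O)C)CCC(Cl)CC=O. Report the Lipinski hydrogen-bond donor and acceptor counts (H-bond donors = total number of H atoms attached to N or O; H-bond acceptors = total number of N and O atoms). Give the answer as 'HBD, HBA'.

0, 4

Donors: find every N or O and count the H atoms it carries.
  atom 1 (O): bond orders sum to 2 → 0 H
  atom 3 (O): bond orders sum to 2 → 0 H
  atom 11 (O): bond orders sum to 2 → 0 H
  atom 19 (O): bond orders sum to 2 → 0 H
Lipinski HBD = 0.
Acceptors: N atoms = 0, O atoms = 4 → HBA = 4.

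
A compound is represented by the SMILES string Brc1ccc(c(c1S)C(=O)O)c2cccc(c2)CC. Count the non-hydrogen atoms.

Every atom symbol written in the SMILES (organic subset) is one heavy atom; implicit H are not written.
Heavy atoms by element → Br:1, C:15, O:2, S:1.
Total: 19.

19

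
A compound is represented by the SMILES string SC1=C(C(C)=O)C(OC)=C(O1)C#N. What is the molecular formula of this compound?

Walk through each heavy atom and fill implicit hydrogens from standard valence (C 4, N 3, O 2, S 2, halogen 1):
  atom 1: S, bond orders sum to 1 (valence 2) → 1 H
  atom 2: C, bond orders sum to 4 (valence 4) → 0 H
  atom 3: C, bond orders sum to 4 (valence 4) → 0 H
  atom 4: C, bond orders sum to 4 (valence 4) → 0 H
  atom 5: C, bond orders sum to 1 (valence 4) → 3 H
  atom 6: O, bond orders sum to 2 (valence 2) → 0 H
  atom 7: C, bond orders sum to 4 (valence 4) → 0 H
  atom 8: O, bond orders sum to 2 (valence 2) → 0 H
  atom 9: C, bond orders sum to 1 (valence 4) → 3 H
  atom 10: C, bond orders sum to 4 (valence 4) → 0 H
  atom 11: O, bond orders sum to 2 (valence 2) → 0 H
  atom 12: C, bond orders sum to 4 (valence 4) → 0 H
  atom 13: N, bond orders sum to 3 (valence 3) → 0 H
Totals → C:8, H:7, N:1, O:3, S:1.

C8H7NO3S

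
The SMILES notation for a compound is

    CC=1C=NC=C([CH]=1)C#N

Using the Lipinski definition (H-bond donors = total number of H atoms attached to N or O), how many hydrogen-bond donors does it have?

Donors: find every N or O and count the H atoms it carries.
  atom 4 (N): bond orders sum to 3 → 0 H
  atom 9 (N): bond orders sum to 3 → 0 H
Lipinski HBD = 0.

0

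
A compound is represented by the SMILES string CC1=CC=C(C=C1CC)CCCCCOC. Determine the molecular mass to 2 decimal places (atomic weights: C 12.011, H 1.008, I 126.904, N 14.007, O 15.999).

First, the molecular formula is C15H24O (counting implicit H from valence).
  C: 15 × 12.011 = 180.165
  H: 24 × 1.008 = 24.192
  O: 1 × 15.999 = 15.999
Sum: 15×12.011 + 24×1.008 + 1×15.999 = 220.356 → 220.36 g/mol.

220.36 g/mol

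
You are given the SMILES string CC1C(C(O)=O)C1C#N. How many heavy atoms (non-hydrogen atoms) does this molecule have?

Every atom symbol written in the SMILES (organic subset) is one heavy atom; implicit H are not written.
Heavy atoms by element → C:6, N:1, O:2.
Total: 9.

9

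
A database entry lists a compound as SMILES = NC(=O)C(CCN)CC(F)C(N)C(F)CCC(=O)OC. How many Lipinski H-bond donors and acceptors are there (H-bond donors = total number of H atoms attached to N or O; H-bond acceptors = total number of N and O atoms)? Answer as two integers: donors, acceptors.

Donors: find every N or O and count the H atoms it carries.
  atom 1 (N): bond orders sum to 1 → 2 H
  atom 3 (O): bond orders sum to 2 → 0 H
  atom 7 (N): bond orders sum to 1 → 2 H
  atom 12 (N): bond orders sum to 1 → 2 H
  atom 18 (O): bond orders sum to 2 → 0 H
  atom 19 (O): bond orders sum to 2 → 0 H
Lipinski HBD = 6.
Acceptors: N atoms = 3, O atoms = 3 → HBA = 6.

6, 6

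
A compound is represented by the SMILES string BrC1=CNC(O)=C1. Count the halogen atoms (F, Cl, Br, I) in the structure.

1

Halogen atoms appear at heavy-atom position 1 (1×Br).
Other groups present: 1 hydroxyl.
Halogen count: 1.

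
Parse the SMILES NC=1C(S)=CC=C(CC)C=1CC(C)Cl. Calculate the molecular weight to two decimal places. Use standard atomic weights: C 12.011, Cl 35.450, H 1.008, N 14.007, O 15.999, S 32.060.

229.77 g/mol

First, the molecular formula is C11H16ClNS (counting implicit H from valence).
  C: 11 × 12.011 = 132.121
  Cl: 1 × 35.450 = 35.450
  H: 16 × 1.008 = 16.128
  N: 1 × 14.007 = 14.007
  S: 1 × 32.060 = 32.060
Sum: 11×12.011 + 1×35.450 + 16×1.008 + 1×14.007 + 1×32.060 = 229.766 → 229.77 g/mol.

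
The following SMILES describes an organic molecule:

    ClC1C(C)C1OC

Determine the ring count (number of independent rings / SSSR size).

In SMILES, each pair of matching ring-closure digits denotes one ring-closing bond; the number of such bonds equals the number of independent rings.
Ring-closure bonds here: 1.

1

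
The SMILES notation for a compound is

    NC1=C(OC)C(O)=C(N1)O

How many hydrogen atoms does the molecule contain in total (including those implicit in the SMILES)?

8

Walk through each heavy atom and fill implicit hydrogens from standard valence (C 4, N 3, O 2, S 2, halogen 1):
  atom 1: N, bond orders sum to 1 (valence 3) → 2 H
  atom 2: C, bond orders sum to 4 (valence 4) → 0 H
  atom 3: C, bond orders sum to 4 (valence 4) → 0 H
  atom 4: O, bond orders sum to 2 (valence 2) → 0 H
  atom 5: C, bond orders sum to 1 (valence 4) → 3 H
  atom 6: C, bond orders sum to 4 (valence 4) → 0 H
  atom 7: O, bond orders sum to 1 (valence 2) → 1 H
  atom 8: C, bond orders sum to 4 (valence 4) → 0 H
  atom 9: N, bond orders sum to 2 (valence 3) → 1 H
  atom 10: O, bond orders sum to 1 (valence 2) → 1 H
Total hydrogens: 8.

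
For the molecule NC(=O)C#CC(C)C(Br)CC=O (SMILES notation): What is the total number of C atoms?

8

Count every carbon token in the SMILES (each C, including those in ring-closure positions and inside branches).
Carbon count: 8.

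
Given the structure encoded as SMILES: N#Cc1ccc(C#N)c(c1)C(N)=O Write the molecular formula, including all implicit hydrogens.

C9H5N3O

Walk through each heavy atom and fill implicit hydrogens from standard valence (C 4, N 3, O 2, S 2, halogen 1); for lowercase aromatic atoms, an aromatic c carries 1 H when it has two neighbours and 0 H with three, and aromatic n carries 0 H:
  atom 1: N, bond orders sum to 3 (valence 3) → 0 H
  atom 2: C, bond orders sum to 4 (valence 4) → 0 H
  atom 3: aromatic c, 3 neighbours → 0 H
  atom 4: aromatic c, 2 neighbours → 1 H
  atom 5: aromatic c, 2 neighbours → 1 H
  atom 6: aromatic c, 3 neighbours → 0 H
  atom 7: C, bond orders sum to 4 (valence 4) → 0 H
  atom 8: N, bond orders sum to 3 (valence 3) → 0 H
  atom 9: aromatic c, 3 neighbours → 0 H
  atom 10: aromatic c, 2 neighbours → 1 H
  atom 11: C, bond orders sum to 4 (valence 4) → 0 H
  atom 12: N, bond orders sum to 1 (valence 3) → 2 H
  atom 13: O, bond orders sum to 2 (valence 2) → 0 H
Totals → C:9, H:5, N:3, O:1.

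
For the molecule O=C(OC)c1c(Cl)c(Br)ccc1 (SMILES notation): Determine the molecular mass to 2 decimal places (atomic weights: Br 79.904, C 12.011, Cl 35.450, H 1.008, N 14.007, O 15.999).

First, the molecular formula is C8H6BrClO2 (counting implicit H from valence).
  Br: 1 × 79.904 = 79.904
  C: 8 × 12.011 = 96.088
  Cl: 1 × 35.450 = 35.450
  H: 6 × 1.008 = 6.048
  O: 2 × 15.999 = 31.998
Sum: 1×79.904 + 8×12.011 + 1×35.450 + 6×1.008 + 2×15.999 = 249.488 → 249.49 g/mol.

249.49 g/mol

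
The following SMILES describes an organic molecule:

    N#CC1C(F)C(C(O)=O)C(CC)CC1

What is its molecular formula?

Walk through each heavy atom and fill implicit hydrogens from standard valence (C 4, N 3, O 2, S 2, halogen 1):
  atom 1: N, bond orders sum to 3 (valence 3) → 0 H
  atom 2: C, bond orders sum to 4 (valence 4) → 0 H
  atom 3: C, bond orders sum to 3 (valence 4) → 1 H
  atom 4: C, bond orders sum to 3 (valence 4) → 1 H
  atom 5: F (halogen, monovalent) → 0 H
  atom 6: C, bond orders sum to 3 (valence 4) → 1 H
  atom 7: C, bond orders sum to 4 (valence 4) → 0 H
  atom 8: O, bond orders sum to 1 (valence 2) → 1 H
  atom 9: O, bond orders sum to 2 (valence 2) → 0 H
  atom 10: C, bond orders sum to 3 (valence 4) → 1 H
  atom 11: C, bond orders sum to 2 (valence 4) → 2 H
  atom 12: C, bond orders sum to 1 (valence 4) → 3 H
  atom 13: C, bond orders sum to 2 (valence 4) → 2 H
  atom 14: C, bond orders sum to 2 (valence 4) → 2 H
Totals → C:10, H:14, F:1, N:1, O:2.
In Hill order: C10H14FNO2.

C10H14FNO2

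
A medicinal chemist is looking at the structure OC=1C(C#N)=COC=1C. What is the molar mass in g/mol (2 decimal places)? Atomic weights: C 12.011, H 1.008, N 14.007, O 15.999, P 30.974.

First, the molecular formula is C6H5NO2 (counting implicit H from valence).
  C: 6 × 12.011 = 72.066
  H: 5 × 1.008 = 5.040
  N: 1 × 14.007 = 14.007
  O: 2 × 15.999 = 31.998
Sum: 6×12.011 + 5×1.008 + 1×14.007 + 2×15.999 = 123.111 → 123.11 g/mol.

123.11 g/mol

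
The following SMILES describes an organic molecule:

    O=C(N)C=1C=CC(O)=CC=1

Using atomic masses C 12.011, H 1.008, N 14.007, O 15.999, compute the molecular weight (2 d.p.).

137.14 g/mol

First, the molecular formula is C7H7NO2 (counting implicit H from valence).
  C: 7 × 12.011 = 84.077
  H: 7 × 1.008 = 7.056
  N: 1 × 14.007 = 14.007
  O: 2 × 15.999 = 31.998
Sum: 7×12.011 + 7×1.008 + 1×14.007 + 2×15.999 = 137.138 → 137.14 g/mol.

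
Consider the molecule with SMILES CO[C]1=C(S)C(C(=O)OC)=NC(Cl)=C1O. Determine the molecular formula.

C8H8ClNO4S

Walk through each heavy atom and fill implicit hydrogens from standard valence (C 4, N 3, O 2, S 2, halogen 1):
  atom 1: C, bond orders sum to 1 (valence 4) → 3 H
  atom 2: O, bond orders sum to 2 (valence 2) → 0 H
  atom 3: C with explicit H count 0
  atom 4: C, bond orders sum to 4 (valence 4) → 0 H
  atom 5: S, bond orders sum to 1 (valence 2) → 1 H
  atom 6: C, bond orders sum to 4 (valence 4) → 0 H
  atom 7: C, bond orders sum to 4 (valence 4) → 0 H
  atom 8: O, bond orders sum to 2 (valence 2) → 0 H
  atom 9: O, bond orders sum to 2 (valence 2) → 0 H
  atom 10: C, bond orders sum to 1 (valence 4) → 3 H
  atom 11: N, bond orders sum to 3 (valence 3) → 0 H
  atom 12: C, bond orders sum to 4 (valence 4) → 0 H
  atom 13: Cl (halogen, monovalent) → 0 H
  atom 14: C, bond orders sum to 4 (valence 4) → 0 H
  atom 15: O, bond orders sum to 1 (valence 2) → 1 H
Totals → C:8, H:8, Cl:1, N:1, O:4, S:1.
In Hill order: C8H8ClNO4S.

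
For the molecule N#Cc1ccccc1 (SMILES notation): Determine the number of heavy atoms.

8

Every atom symbol written in the SMILES (organic subset) is one heavy atom; implicit H are not written.
Heavy atoms by element → C:7, N:1.
Total: 8.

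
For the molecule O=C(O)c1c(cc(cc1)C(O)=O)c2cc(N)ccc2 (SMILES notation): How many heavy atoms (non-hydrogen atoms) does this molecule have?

Every atom symbol written in the SMILES (organic subset) is one heavy atom; implicit H are not written.
Heavy atoms by element → C:14, N:1, O:4.
Total: 19.

19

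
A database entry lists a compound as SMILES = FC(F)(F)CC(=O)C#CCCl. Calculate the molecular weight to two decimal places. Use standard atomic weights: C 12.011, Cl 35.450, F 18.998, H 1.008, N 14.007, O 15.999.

184.54 g/mol

First, the molecular formula is C6H4ClF3O (counting implicit H from valence).
  C: 6 × 12.011 = 72.066
  Cl: 1 × 35.450 = 35.450
  F: 3 × 18.998 = 56.994
  H: 4 × 1.008 = 4.032
  O: 1 × 15.999 = 15.999
Sum: 6×12.011 + 1×35.450 + 3×18.998 + 4×1.008 + 1×15.999 = 184.541 → 184.54 g/mol.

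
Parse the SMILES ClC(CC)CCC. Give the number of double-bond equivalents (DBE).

0

Molecular formula: C6H13Cl.
DoU = (2C + 2 + N − H − X) / 2, where X is the halogen count and O/S are ignored.
    = (2·6 + 2 + 0 − 13 − 1) / 2 = 0 / 2 = 0.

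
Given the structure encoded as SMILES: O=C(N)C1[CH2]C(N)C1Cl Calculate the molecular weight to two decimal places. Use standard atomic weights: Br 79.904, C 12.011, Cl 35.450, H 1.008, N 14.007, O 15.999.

First, the molecular formula is C5H9ClN2O (counting implicit H from valence).
  C: 5 × 12.011 = 60.055
  Cl: 1 × 35.450 = 35.450
  H: 9 × 1.008 = 9.072
  N: 2 × 14.007 = 28.014
  O: 1 × 15.999 = 15.999
Sum: 5×12.011 + 1×35.450 + 9×1.008 + 2×14.007 + 1×15.999 = 148.590 → 148.59 g/mol.

148.59 g/mol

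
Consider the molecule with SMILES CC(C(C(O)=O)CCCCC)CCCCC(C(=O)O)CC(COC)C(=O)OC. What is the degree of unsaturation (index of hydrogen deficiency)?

Degree of unsaturation = (number of rings) + (number of π bonds).
Ring closures in the SMILES: 0.
π bonds: 3 double bonds (each 1 DoU) → 3 DoU from unsaturation.
Total DoU = 0 + 3 = 3.

3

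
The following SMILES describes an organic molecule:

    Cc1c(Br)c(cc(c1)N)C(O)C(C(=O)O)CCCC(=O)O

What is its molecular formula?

C14H18BrNO5

Walk through each heavy atom and fill implicit hydrogens from standard valence (C 4, N 3, O 2, S 2, halogen 1); for lowercase aromatic atoms, an aromatic c carries 1 H when it has two neighbours and 0 H with three, and aromatic n carries 0 H:
  atom 1: C, bond orders sum to 1 (valence 4) → 3 H
  atom 2: aromatic c, 3 neighbours → 0 H
  atom 3: aromatic c, 3 neighbours → 0 H
  atom 4: Br (halogen, monovalent) → 0 H
  atom 5: aromatic c, 3 neighbours → 0 H
  atom 6: aromatic c, 2 neighbours → 1 H
  atom 7: aromatic c, 3 neighbours → 0 H
  atom 8: aromatic c, 2 neighbours → 1 H
  atom 9: N, bond orders sum to 1 (valence 3) → 2 H
  atom 10: C, bond orders sum to 3 (valence 4) → 1 H
  atom 11: O, bond orders sum to 1 (valence 2) → 1 H
  atom 12: C, bond orders sum to 3 (valence 4) → 1 H
  atom 13: C, bond orders sum to 4 (valence 4) → 0 H
  atom 14: O, bond orders sum to 2 (valence 2) → 0 H
  atom 15: O, bond orders sum to 1 (valence 2) → 1 H
  atom 16: C, bond orders sum to 2 (valence 4) → 2 H
  atom 17: C, bond orders sum to 2 (valence 4) → 2 H
  atom 18: C, bond orders sum to 2 (valence 4) → 2 H
  atom 19: C, bond orders sum to 4 (valence 4) → 0 H
  atom 20: O, bond orders sum to 2 (valence 2) → 0 H
  atom 21: O, bond orders sum to 1 (valence 2) → 1 H
Totals → C:14, H:18, Br:1, N:1, O:5.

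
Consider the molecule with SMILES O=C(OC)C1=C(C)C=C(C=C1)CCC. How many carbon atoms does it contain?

12

Count every carbon token in the SMILES (each C, including those in ring-closure positions and inside branches).
Carbon count: 12.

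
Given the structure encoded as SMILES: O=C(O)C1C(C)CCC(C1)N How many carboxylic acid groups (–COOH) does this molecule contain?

1

The carboxylic acid motif appears at heavy-atom position 2 in the SMILES.
Other groups present: 1 primary amine.
Carboxylic acid count: 1.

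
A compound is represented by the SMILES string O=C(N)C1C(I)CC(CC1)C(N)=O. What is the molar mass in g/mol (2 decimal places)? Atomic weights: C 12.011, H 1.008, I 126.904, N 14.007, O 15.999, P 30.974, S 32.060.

296.11 g/mol

First, the molecular formula is C8H13IN2O2 (counting implicit H from valence).
  C: 8 × 12.011 = 96.088
  H: 13 × 1.008 = 13.104
  I: 1 × 126.904 = 126.904
  N: 2 × 14.007 = 28.014
  O: 2 × 15.999 = 31.998
Sum: 8×12.011 + 13×1.008 + 1×126.904 + 2×14.007 + 2×15.999 = 296.108 → 296.11 g/mol.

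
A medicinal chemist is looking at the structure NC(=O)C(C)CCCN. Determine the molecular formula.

C6H14N2O

Walk through each heavy atom and fill implicit hydrogens from standard valence (C 4, N 3, O 2, S 2, halogen 1):
  atom 1: N, bond orders sum to 1 (valence 3) → 2 H
  atom 2: C, bond orders sum to 4 (valence 4) → 0 H
  atom 3: O, bond orders sum to 2 (valence 2) → 0 H
  atom 4: C, bond orders sum to 3 (valence 4) → 1 H
  atom 5: C, bond orders sum to 1 (valence 4) → 3 H
  atom 6: C, bond orders sum to 2 (valence 4) → 2 H
  atom 7: C, bond orders sum to 2 (valence 4) → 2 H
  atom 8: C, bond orders sum to 2 (valence 4) → 2 H
  atom 9: N, bond orders sum to 1 (valence 3) → 2 H
Totals → C:6, H:14, N:2, O:1.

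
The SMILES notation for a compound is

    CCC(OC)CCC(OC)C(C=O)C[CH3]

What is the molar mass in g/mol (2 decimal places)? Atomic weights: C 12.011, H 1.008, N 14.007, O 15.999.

First, the molecular formula is C12H24O3 (counting implicit H from valence).
  C: 12 × 12.011 = 144.132
  H: 24 × 1.008 = 24.192
  O: 3 × 15.999 = 47.997
Sum: 12×12.011 + 24×1.008 + 3×15.999 = 216.321 → 216.32 g/mol.

216.32 g/mol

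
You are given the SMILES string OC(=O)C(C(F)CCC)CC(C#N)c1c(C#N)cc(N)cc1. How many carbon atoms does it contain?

Count every carbon token in the SMILES (each C, including those in ring-closure positions and inside branches).
Carbon count: 16.

16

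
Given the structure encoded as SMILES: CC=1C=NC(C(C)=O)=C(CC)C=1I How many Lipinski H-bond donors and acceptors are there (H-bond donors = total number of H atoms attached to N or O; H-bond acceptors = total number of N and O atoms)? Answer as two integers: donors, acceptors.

Donors: find every N or O and count the H atoms it carries.
  atom 4 (N): bond orders sum to 3 → 0 H
  atom 8 (O): bond orders sum to 2 → 0 H
Lipinski HBD = 0.
Acceptors: N atoms = 1, O atoms = 1 → HBA = 2.

0, 2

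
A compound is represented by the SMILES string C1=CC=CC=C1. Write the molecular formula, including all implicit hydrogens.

C6H6

Walk through each heavy atom and fill implicit hydrogens from standard valence (C 4, N 3, O 2, S 2, halogen 1):
  atom 1: C, bond orders sum to 3 (valence 4) → 1 H
  atom 2: C, bond orders sum to 3 (valence 4) → 1 H
  atom 3: C, bond orders sum to 3 (valence 4) → 1 H
  atom 4: C, bond orders sum to 3 (valence 4) → 1 H
  atom 5: C, bond orders sum to 3 (valence 4) → 1 H
  atom 6: C, bond orders sum to 3 (valence 4) → 1 H
Totals → C:6, H:6.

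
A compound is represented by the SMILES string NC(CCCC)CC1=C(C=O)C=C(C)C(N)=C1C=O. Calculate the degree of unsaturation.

Degree of unsaturation = (number of rings) + (number of π bonds).
Ring closures in the SMILES: 1.
π bonds: 5 double bonds (each 1 DoU) → 5 DoU from unsaturation.
Total DoU = 1 + 5 = 6.

6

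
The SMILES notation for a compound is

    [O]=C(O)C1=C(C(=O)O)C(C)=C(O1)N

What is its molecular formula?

C7H7NO5

Walk through each heavy atom and fill implicit hydrogens from standard valence (C 4, N 3, O 2, S 2, halogen 1):
  atom 1: O with explicit H count 0
  atom 2: C, bond orders sum to 4 (valence 4) → 0 H
  atom 3: O, bond orders sum to 1 (valence 2) → 1 H
  atom 4: C, bond orders sum to 4 (valence 4) → 0 H
  atom 5: C, bond orders sum to 4 (valence 4) → 0 H
  atom 6: C, bond orders sum to 4 (valence 4) → 0 H
  atom 7: O, bond orders sum to 2 (valence 2) → 0 H
  atom 8: O, bond orders sum to 1 (valence 2) → 1 H
  atom 9: C, bond orders sum to 4 (valence 4) → 0 H
  atom 10: C, bond orders sum to 1 (valence 4) → 3 H
  atom 11: C, bond orders sum to 4 (valence 4) → 0 H
  atom 12: O, bond orders sum to 2 (valence 2) → 0 H
  atom 13: N, bond orders sum to 1 (valence 3) → 2 H
Totals → C:7, H:7, N:1, O:5.
In Hill order: C7H7NO5.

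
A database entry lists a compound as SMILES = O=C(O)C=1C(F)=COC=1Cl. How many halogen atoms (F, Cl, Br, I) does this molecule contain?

2

Halogen atoms appear at heavy-atom positions 6, 10 (1×Cl, 1×F).
Other groups present: 1 carboxylic acid.
Halogen count: 2.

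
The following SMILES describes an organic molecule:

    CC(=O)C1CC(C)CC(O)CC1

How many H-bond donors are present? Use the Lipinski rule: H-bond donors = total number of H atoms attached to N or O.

1

Donors: find every N or O and count the H atoms it carries.
  atom 3 (O): bond orders sum to 2 → 0 H
  atom 10 (O): bond orders sum to 1 → 1 H
Lipinski HBD = 1.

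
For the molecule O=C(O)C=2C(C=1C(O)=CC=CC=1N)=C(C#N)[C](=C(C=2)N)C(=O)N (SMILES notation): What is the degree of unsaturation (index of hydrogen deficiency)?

12

Degree of unsaturation = (number of rings) + (number of π bonds).
Ring closures in the SMILES: 2.
π bonds: 8 double bonds (each 1 DoU), 1 triple bond (each 2 DoU) → 10 DoU from unsaturation.
Total DoU = 2 + 10 = 12.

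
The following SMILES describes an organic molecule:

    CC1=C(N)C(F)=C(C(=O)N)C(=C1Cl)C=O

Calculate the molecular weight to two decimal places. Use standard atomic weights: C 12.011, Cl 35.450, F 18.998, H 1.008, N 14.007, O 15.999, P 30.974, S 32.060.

230.62 g/mol

First, the molecular formula is C9H8ClFN2O2 (counting implicit H from valence).
  C: 9 × 12.011 = 108.099
  Cl: 1 × 35.450 = 35.450
  F: 1 × 18.998 = 18.998
  H: 8 × 1.008 = 8.064
  N: 2 × 14.007 = 28.014
  O: 2 × 15.999 = 31.998
Sum: 9×12.011 + 1×35.450 + 1×18.998 + 8×1.008 + 2×14.007 + 2×15.999 = 230.623 → 230.62 g/mol.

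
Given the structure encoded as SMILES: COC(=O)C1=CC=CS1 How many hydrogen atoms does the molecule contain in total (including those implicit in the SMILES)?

Walk through each heavy atom and fill implicit hydrogens from standard valence (C 4, N 3, O 2, S 2, halogen 1):
  atom 1: C, bond orders sum to 1 (valence 4) → 3 H
  atom 2: O, bond orders sum to 2 (valence 2) → 0 H
  atom 3: C, bond orders sum to 4 (valence 4) → 0 H
  atom 4: O, bond orders sum to 2 (valence 2) → 0 H
  atom 5: C, bond orders sum to 4 (valence 4) → 0 H
  atom 6: C, bond orders sum to 3 (valence 4) → 1 H
  atom 7: C, bond orders sum to 3 (valence 4) → 1 H
  atom 8: C, bond orders sum to 3 (valence 4) → 1 H
  atom 9: S, bond orders sum to 2 (valence 2) → 0 H
Total hydrogens: 6.

6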